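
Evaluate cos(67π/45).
cos(67π/45) = -0.0349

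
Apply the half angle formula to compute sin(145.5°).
sin(145.5°) = √((1 - cos 291°)/2) = 0.5664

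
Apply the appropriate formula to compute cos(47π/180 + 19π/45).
cos(47π/180 + 19π/45) = cos 47π/180 cos 19π/45 - sin 47π/180 sin 19π/45 = -0.5446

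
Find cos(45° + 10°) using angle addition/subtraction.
cos(45° + 10°) = cos 45° cos 10° - sin 45° sin 10° = 0.5736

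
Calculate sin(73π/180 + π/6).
sin(73π/180 + π/6) = sin 73π/180 cos π/6 + cos 73π/180 sin π/6 = 0.9744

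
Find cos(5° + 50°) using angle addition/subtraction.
cos(5° + 50°) = cos 5° cos 50° - sin 5° sin 50° = 0.5736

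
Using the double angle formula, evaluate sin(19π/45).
sin(19π/45) = 2 sin 19π/90 cos 19π/90 = 0.9703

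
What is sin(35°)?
sin(35°) = 0.5736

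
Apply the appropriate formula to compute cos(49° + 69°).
cos(49° + 69°) = cos 49° cos 69° - sin 49° sin 69° = -0.4695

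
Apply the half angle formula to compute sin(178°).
sin(178°) = √((1 - cos 356°)/2) = 0.0349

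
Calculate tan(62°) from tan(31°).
tan(62°) = 2 tan 31° / (1 - tan²31°) = 1.881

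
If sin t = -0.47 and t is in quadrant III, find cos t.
cos t = -0.8827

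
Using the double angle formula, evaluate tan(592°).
tan(592°) = 2 tan 296° / (1 - tan²296°) = 1.28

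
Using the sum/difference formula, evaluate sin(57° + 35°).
sin(57° + 35°) = sin 57° cos 35° + cos 57° sin 35° = 0.9994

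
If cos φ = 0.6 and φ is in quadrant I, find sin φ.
sin φ = 0.8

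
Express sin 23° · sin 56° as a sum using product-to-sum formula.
sin 23° sin 56° = (1/2)[cos(23°-56°) - cos(23°+56°)]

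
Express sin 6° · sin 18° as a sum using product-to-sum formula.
sin 6° sin 18° = (1/2)[cos(6°-18°) - cos(6°+18°)]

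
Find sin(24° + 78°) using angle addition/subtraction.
sin(24° + 78°) = sin 24° cos 78° + cos 24° sin 78° = 0.9781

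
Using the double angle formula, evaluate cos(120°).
cos(120°) = cos²60° - sin²60° = -1/2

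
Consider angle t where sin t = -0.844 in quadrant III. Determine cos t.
cos t = ±√(1 - sin²t) = -0.5363 (negative in QIII)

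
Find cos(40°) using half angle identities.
cos(40°) = √((1 + cos 80°)/2) = 0.766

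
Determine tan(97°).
tan(97°) = -8.144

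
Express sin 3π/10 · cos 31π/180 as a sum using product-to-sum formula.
sin 3π/10 cos 31π/180 = (1/2)[sin(3π/10+31π/180) + sin(3π/10-31π/180)]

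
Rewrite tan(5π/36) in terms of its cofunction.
tan(5π/36) = cot(π/2 - 5π/36) = cot(13π/36)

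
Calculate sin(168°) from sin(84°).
sin(168°) = 2 sin 84° cos 84° = 0.2079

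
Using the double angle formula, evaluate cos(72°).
cos(72°) = cos²36° - sin²36° = 0.309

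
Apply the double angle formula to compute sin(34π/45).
sin(34π/45) = 2 sin 17π/45 cos 17π/45 = 0.6947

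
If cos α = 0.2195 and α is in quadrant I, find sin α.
sin α = 0.9756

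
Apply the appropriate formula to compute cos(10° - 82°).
cos(10° - 82°) = cos 10° cos 82° + sin 10° sin 82° = 0.309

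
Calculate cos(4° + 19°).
cos(4° + 19°) = cos 4° cos 19° - sin 4° sin 19° = 0.9205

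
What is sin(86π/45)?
sin(86π/45) = -0.2756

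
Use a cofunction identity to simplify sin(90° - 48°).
sin(90° - 48°) = cos(48°)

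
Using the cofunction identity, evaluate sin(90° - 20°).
sin(90° - 20°) = cos(20°) = 0.9397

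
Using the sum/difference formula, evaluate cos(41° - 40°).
cos(41° - 40°) = cos 41° cos 40° + sin 41° sin 40° = 0.9998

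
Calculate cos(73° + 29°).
cos(73° + 29°) = cos 73° cos 29° - sin 73° sin 29° = -0.2079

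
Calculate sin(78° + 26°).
sin(78° + 26°) = sin 78° cos 26° + cos 78° sin 26° = 0.9703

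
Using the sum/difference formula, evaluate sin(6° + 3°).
sin(6° + 3°) = sin 6° cos 3° + cos 6° sin 3° = 0.1564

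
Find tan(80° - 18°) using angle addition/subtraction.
tan(80° - 18°) = (tan 80° - tan 18°)/(1 + tan 80° tan 18°) = 1.881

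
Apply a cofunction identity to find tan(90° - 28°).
tan(90° - 28°) = cot(28°) = 1.881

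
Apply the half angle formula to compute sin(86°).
sin(86°) = √((1 - cos 172°)/2) = 0.9976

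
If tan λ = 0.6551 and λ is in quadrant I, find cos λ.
cos λ = 0.8365 (using tan²λ + 1 = sec²λ)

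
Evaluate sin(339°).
sin(339°) = -0.3584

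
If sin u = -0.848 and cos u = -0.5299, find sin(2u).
sin(2u) = 2 sin u cos u = 0.8987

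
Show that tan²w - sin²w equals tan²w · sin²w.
LHS = sin²w/cos²w - sin²w = sin²w(1/cos²w - 1) = sin²w · (1 - cos²w)/cos²w = sin²w · sin²w/cos²w = sin²w · tan²w = RHS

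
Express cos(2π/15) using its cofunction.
cos(2π/15) = sin(π/2 - 2π/15) = sin(11π/30)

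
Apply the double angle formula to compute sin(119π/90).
sin(119π/90) = 2 sin 119π/180 cos 119π/180 = -0.848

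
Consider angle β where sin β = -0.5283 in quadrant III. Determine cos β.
cos β = ±√(1 - sin²β) = -0.8491 (negative in QIII)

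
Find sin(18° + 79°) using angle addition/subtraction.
sin(18° + 79°) = sin 18° cos 79° + cos 18° sin 79° = 0.9925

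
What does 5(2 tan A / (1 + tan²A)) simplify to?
5(2 tan A / (1 + tan²A)) = 5(sin(2A)) (using Double angle)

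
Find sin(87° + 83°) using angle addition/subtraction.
sin(87° + 83°) = sin 87° cos 83° + cos 87° sin 83° = 0.1736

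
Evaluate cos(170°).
cos(170°) = -0.9848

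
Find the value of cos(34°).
cos(34°) = 0.829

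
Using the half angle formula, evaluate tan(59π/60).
tan(59π/60) = sin 59π/30 / (1 + cos 59π/30) = -0.05241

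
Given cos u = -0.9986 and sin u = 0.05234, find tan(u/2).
tan(u/2) = sin u / (1 + cos u) = 37.39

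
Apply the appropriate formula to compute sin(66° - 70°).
sin(66° - 70°) = sin 66° cos 70° - cos 66° sin 70° = -0.06976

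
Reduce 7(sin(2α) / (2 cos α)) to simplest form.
7(sin(2α) / (2 cos α)) = 7(sin α) (using Double angle)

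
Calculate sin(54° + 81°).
sin(54° + 81°) = sin 54° cos 81° + cos 54° sin 81° = √2/2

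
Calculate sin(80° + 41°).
sin(80° + 41°) = sin 80° cos 41° + cos 80° sin 41° = 0.8572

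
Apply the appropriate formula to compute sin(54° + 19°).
sin(54° + 19°) = sin 54° cos 19° + cos 54° sin 19° = 0.9563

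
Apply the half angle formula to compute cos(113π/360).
cos(113π/360) = √((1 + cos 113π/180)/2) = 0.5519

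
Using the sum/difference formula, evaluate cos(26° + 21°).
cos(26° + 21°) = cos 26° cos 21° - sin 26° sin 21° = 0.682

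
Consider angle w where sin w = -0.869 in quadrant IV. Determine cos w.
cos w = √(1 - sin²w) = 0.4948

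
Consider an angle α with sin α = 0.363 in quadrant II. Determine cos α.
cos α = ±√(1 - sin²α) = -0.9318 (negative in QII)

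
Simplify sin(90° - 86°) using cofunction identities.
sin(90° - 86°) = cos(86°)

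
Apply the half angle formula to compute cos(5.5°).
cos(5.5°) = √((1 + cos 11°)/2) = 0.9954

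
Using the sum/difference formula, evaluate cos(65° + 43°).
cos(65° + 43°) = cos 65° cos 43° - sin 65° sin 43° = -0.309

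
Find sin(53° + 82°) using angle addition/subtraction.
sin(53° + 82°) = sin 53° cos 82° + cos 53° sin 82° = √2/2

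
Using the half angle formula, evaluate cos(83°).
cos(83°) = √((1 + cos 166°)/2) = 0.1219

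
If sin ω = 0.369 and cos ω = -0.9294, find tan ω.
tan ω = sin ω / cos ω = -0.397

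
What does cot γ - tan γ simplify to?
cot γ - tan γ = 2 cot(2γ) (using Double angle)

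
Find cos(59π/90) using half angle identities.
cos(59π/90) = -√((1 + cos 59π/45)/2) = -0.4695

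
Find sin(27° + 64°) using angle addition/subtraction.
sin(27° + 64°) = sin 27° cos 64° + cos 27° sin 64° = 0.9998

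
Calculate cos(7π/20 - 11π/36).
cos(7π/20 - 11π/36) = cos 7π/20 cos 11π/36 + sin 7π/20 sin 11π/36 = 0.9903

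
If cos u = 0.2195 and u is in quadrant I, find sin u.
sin u = 0.9756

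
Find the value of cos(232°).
cos(232°) = -0.6157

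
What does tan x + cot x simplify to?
tan x + cot x = sec x csc x (using Quotient identities)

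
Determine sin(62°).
sin(62°) = 0.8829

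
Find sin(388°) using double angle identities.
sin(388°) = 2 sin 194° cos 194° = 0.4695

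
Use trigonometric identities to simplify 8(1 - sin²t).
8(1 - sin²t) = 8(cos²t) (using Pythagorean identity)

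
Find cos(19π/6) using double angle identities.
cos(19π/6) = cos²19π/12 - sin²19π/12 = -√3/2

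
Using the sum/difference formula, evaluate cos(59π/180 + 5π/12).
cos(59π/180 + 5π/12) = cos 59π/180 cos 5π/12 - sin 59π/180 sin 5π/12 = -0.6947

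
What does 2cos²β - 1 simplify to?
2cos²β - 1 = cos(2β) (using Double angle)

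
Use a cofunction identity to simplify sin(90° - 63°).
sin(90° - 63°) = cos(63°)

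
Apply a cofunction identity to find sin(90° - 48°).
sin(90° - 48°) = cos(48°) = 0.6691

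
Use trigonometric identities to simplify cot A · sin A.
cot A · sin A = cos A (using Quotient identity)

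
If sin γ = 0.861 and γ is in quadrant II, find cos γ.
cos γ = -0.5086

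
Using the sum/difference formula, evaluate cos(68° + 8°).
cos(68° + 8°) = cos 68° cos 8° - sin 68° sin 8° = 0.2419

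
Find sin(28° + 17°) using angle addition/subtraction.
sin(28° + 17°) = sin 28° cos 17° + cos 28° sin 17° = √2/2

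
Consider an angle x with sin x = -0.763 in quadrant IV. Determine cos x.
cos x = √(1 - sin²x) = 0.6464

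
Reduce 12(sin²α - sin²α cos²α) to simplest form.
12(sin²α - sin²α cos²α) = 12(sin⁴α) (using Factoring)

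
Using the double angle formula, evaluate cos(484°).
cos(484°) = cos²242° - sin²242° = -0.5592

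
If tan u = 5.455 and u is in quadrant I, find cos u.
cos u = 0.1803 (using tan²u + 1 = sec²u)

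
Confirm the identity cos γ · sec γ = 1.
LHS = cos γ · (1/cos γ) = 1 = RHS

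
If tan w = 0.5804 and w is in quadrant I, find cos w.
cos w = 0.8649 (using tan²w + 1 = sec²w)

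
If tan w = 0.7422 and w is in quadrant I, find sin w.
sin w = 0.596 (using tan²w + 1 = sec²w)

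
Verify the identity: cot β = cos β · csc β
RHS = cos β · (1/sin β) = cos β/sin β = cot β = LHS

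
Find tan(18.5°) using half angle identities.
tan(18.5°) = sin 37° / (1 + cos 37°) = 0.3346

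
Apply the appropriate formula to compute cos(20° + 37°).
cos(20° + 37°) = cos 20° cos 37° - sin 20° sin 37° = 0.5446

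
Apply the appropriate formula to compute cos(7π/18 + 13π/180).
cos(7π/18 + 13π/180) = cos 7π/18 cos 13π/180 - sin 7π/18 sin 13π/180 = 0.1219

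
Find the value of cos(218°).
cos(218°) = -0.788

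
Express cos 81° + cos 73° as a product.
cos 81° + cos 73° = 2 cos(77°) cos(4°)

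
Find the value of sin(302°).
sin(302°) = -0.848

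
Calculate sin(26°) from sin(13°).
sin(26°) = 2 sin 13° cos 13° = 0.4384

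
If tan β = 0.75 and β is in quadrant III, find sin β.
sin β = -0.6 (using tan²β + 1 = sec²β)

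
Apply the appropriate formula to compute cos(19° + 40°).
cos(19° + 40°) = cos 19° cos 40° - sin 19° sin 40° = 0.515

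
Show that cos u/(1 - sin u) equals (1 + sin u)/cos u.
RHS = (1 + sin u)(1 - sin u) / (cos u(1 - sin u)) = (1 - sin²u) / (cos u(1 - sin u)) = cos²u / (cos u(1 - sin u)) = cos u/(1 - sin u) = LHS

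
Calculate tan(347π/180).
tan(347π/180) = -0.2309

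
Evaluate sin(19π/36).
sin(19π/36) = 0.9962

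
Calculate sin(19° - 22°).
sin(19° - 22°) = sin 19° cos 22° - cos 19° sin 22° = -0.05234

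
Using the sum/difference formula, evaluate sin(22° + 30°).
sin(22° + 30°) = sin 22° cos 30° + cos 22° sin 30° = 0.788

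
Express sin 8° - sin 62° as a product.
sin 8° - sin 62° = 2 cos(35°) sin(-27°)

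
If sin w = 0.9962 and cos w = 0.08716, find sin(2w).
sin(2w) = 2 sin w cos w = 0.1737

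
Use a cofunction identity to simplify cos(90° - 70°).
cos(90° - 70°) = sin(70°)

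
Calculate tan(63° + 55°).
tan(63° + 55°) = (tan 63° + tan 55°)/(1 - tan 63° tan 55°) = -1.881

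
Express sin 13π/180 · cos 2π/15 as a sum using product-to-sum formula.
sin 13π/180 cos 2π/15 = (1/2)[sin(13π/180+2π/15) + sin(13π/180-2π/15)]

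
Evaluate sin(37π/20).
sin(37π/20) = -0.454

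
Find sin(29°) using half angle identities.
sin(29°) = √((1 - cos 58°)/2) = 0.4848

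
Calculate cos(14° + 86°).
cos(14° + 86°) = cos 14° cos 86° - sin 14° sin 86° = -0.1736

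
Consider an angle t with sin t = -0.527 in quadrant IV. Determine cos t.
cos t = √(1 - sin²t) = 0.8499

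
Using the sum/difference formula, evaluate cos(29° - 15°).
cos(29° - 15°) = cos 29° cos 15° + sin 29° sin 15° = 0.9703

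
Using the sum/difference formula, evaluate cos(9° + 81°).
cos(9° + 81°) = cos 9° cos 81° - sin 9° sin 81° = 0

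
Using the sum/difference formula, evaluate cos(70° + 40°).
cos(70° + 40°) = cos 70° cos 40° - sin 70° sin 40° = -0.342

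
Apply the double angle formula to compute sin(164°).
sin(164°) = 2 sin 82° cos 82° = 0.2756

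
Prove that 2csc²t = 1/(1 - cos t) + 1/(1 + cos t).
RHS = [(1 + cos t) + (1 - cos t)] / [(1 - cos t)(1 + cos t)] = 2/(1 - cos²t) = 2/sin²t = 2csc²t = LHS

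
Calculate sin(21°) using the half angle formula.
sin(21°) = √((1 - cos 42°)/2) = 0.3584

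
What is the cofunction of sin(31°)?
sin(31°) = cos(90° - 31°) = cos(59°)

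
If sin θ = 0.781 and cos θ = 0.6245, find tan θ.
tan θ = sin θ / cos θ = 1.251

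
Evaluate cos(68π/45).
cos(68π/45) = 0.0349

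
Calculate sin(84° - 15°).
sin(84° - 15°) = sin 84° cos 15° - cos 84° sin 15° = 0.9336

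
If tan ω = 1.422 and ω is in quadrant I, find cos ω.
cos ω = 0.5752 (using tan²ω + 1 = sec²ω)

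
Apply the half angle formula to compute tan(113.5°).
tan(113.5°) = sin 227° / (1 + cos 227°) = -2.3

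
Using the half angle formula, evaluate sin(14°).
sin(14°) = √((1 - cos 28°)/2) = 0.2419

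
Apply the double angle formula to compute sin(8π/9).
sin(8π/9) = 2 sin 4π/9 cos 4π/9 = 0.342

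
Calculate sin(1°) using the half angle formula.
sin(1°) = √((1 - cos 2°)/2) = 0.01745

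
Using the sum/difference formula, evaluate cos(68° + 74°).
cos(68° + 74°) = cos 68° cos 74° - sin 68° sin 74° = -0.788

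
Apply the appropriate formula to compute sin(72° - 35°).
sin(72° - 35°) = sin 72° cos 35° - cos 72° sin 35° = 0.6018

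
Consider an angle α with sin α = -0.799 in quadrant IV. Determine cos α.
cos α = √(1 - sin²α) = 0.6013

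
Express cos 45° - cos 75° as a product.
cos 45° - cos 75° = -2 sin(60°) sin(-15°)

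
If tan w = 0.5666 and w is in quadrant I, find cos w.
cos w = 0.87 (using tan²w + 1 = sec²w)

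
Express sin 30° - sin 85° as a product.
sin 30° - sin 85° = 2 cos(57.5°) sin(-27.5°)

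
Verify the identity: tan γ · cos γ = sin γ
LHS = (sin γ/cos γ) · cos γ = sin γ = RHS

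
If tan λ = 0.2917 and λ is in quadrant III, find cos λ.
cos λ = -0.96 (using tan²λ + 1 = sec²λ)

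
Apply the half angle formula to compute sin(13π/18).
sin(13π/18) = √((1 - cos 13π/9)/2) = 0.766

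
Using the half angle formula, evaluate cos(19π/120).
cos(19π/120) = √((1 + cos 19π/60)/2) = 0.8788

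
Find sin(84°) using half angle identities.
sin(84°) = √((1 - cos 168°)/2) = 0.9945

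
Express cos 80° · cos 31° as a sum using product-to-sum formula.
cos 80° cos 31° = (1/2)[cos(80°-31°) + cos(80°+31°)]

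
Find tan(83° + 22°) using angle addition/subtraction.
tan(83° + 22°) = (tan 83° + tan 22°)/(1 - tan 83° tan 22°) = -(2+√3)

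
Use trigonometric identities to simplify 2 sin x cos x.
2 sin x cos x = sin(2x) (using Double angle)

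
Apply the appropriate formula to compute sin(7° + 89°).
sin(7° + 89°) = sin 7° cos 89° + cos 7° sin 89° = 0.9945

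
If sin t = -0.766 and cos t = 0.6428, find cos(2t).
cos(2t) = cos²t - sin²t = -0.1736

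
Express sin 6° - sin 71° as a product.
sin 6° - sin 71° = 2 cos(38.5°) sin(-32.5°)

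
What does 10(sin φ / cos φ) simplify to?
10(sin φ / cos φ) = 10(tan φ) (using Quotient identity)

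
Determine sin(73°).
sin(73°) = 0.9563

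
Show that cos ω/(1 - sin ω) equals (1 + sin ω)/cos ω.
RHS = (1 + sin ω)(1 - sin ω) / (cos ω(1 - sin ω)) = (1 - sin²ω) / (cos ω(1 - sin ω)) = cos²ω / (cos ω(1 - sin ω)) = cos ω/(1 - sin ω) = LHS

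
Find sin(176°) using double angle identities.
sin(176°) = 2 sin 88° cos 88° = 0.06976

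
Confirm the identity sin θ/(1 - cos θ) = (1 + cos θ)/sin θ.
LHS = sin θ(1 + cos θ) / ((1 - cos θ)(1 + cos θ)) = sin θ(1 + cos θ) / (1 - cos²θ) = sin θ(1 + cos θ) / sin²θ = (1 + cos θ)/sin θ = RHS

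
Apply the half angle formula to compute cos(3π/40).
cos(3π/40) = √((1 + cos 3π/20)/2) = 0.9724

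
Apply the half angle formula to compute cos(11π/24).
cos(11π/24) = √((1 + cos 11π/12)/2) = 0.1305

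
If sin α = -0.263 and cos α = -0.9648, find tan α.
tan α = sin α / cos α = 0.2726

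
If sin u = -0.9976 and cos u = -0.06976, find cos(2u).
cos(2u) = cos²u - sin²u = -0.9903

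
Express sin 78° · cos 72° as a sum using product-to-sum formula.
sin 78° cos 72° = (1/2)[sin(78°+72°) + sin(78°-72°)]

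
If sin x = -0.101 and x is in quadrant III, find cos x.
cos x = -0.9949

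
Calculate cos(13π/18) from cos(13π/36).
cos(13π/18) = cos²13π/36 - sin²13π/36 = -0.6428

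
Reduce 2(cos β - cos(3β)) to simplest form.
2(cos β - cos(3β)) = 2(2 sin(2β) sin β) (using Sum-to-product)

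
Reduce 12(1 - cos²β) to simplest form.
12(1 - cos²β) = 12(sin²β) (using Pythagorean identity)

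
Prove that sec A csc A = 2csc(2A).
RHS = 2/sin(2A) = 2/(2 sin A cos A) = 1/(sin A cos A) = (1/cos A)(1/sin A) = sec A csc A = LHS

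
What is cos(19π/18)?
cos(19π/18) = -0.9848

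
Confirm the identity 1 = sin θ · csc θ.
RHS = sin θ · (1/sin θ) = 1 = LHS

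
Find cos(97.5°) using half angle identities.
cos(97.5°) = -√((1 + cos 195°)/2) = -0.1305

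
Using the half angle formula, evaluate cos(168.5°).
cos(168.5°) = -√((1 + cos 337°)/2) = -0.9799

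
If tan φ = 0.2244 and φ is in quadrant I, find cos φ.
cos φ = 0.9757 (using tan²φ + 1 = sec²φ)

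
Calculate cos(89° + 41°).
cos(89° + 41°) = cos 89° cos 41° - sin 89° sin 41° = -0.6428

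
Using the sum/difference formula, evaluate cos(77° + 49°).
cos(77° + 49°) = cos 77° cos 49° - sin 77° sin 49° = -0.5878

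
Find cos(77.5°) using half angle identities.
cos(77.5°) = √((1 + cos 155°)/2) = 0.2164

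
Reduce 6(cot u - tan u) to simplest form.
6(cot u - tan u) = 6(2 cot(2u)) (using Double angle)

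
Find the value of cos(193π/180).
cos(193π/180) = -0.9744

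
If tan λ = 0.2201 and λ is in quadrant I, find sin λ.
sin λ = 0.215 (using tan²λ + 1 = sec²λ)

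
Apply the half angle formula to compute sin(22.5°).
sin(22.5°) = √((1 - cos 45°)/2) = √(2-√2)/2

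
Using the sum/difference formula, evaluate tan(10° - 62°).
tan(10° - 62°) = (tan 10° - tan 62°)/(1 + tan 10° tan 62°) = -1.28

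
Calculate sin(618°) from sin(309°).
sin(618°) = 2 sin 309° cos 309° = -0.9781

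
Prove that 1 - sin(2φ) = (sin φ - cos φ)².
RHS = sin²φ - 2 sin φ cos φ + cos²φ = (sin²φ + cos²φ) - 2 sin φ cos φ = 1 - sin(2φ) = LHS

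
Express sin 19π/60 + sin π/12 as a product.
sin 19π/60 + sin π/12 = 2 sin(π/5) cos(7π/60)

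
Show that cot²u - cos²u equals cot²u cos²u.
LHS = cos²u/sin²u - cos²u = cos²u(1/sin²u - 1) = cos²u · (1 - sin²u)/sin²u = cos²u · cos²u/sin²u = cos²u · cot²u = RHS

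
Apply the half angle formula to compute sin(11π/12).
sin(11π/12) = √((1 - cos 11π/6)/2) = (√6-√2)/4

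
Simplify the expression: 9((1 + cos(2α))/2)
9((1 + cos(2α))/2) = 9(cos²α) (using Power reduction)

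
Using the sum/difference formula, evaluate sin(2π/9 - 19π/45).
sin(2π/9 - 19π/45) = sin 2π/9 cos 19π/45 - cos 2π/9 sin 19π/45 = -0.5878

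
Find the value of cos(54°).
cos(54°) = 0.5878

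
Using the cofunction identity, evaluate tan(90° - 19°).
tan(90° - 19°) = cot(19°) = 2.904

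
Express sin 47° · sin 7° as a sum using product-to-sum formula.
sin 47° sin 7° = (1/2)[cos(47°-7°) - cos(47°+7°)]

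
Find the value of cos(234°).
cos(234°) = -0.5878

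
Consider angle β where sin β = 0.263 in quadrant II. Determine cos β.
cos β = ±√(1 - sin²β) = -0.9648 (negative in QII)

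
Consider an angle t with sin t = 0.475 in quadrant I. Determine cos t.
cos t = √(1 - sin²t) = 0.88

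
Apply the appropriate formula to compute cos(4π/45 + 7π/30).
cos(4π/45 + 7π/30) = cos 4π/45 cos 7π/30 - sin 4π/45 sin 7π/30 = 0.5299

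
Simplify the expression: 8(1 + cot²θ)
8(1 + cot²θ) = 8(csc²θ) (using Pythagorean identity)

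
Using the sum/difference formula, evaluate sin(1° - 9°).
sin(1° - 9°) = sin 1° cos 9° - cos 1° sin 9° = -0.1392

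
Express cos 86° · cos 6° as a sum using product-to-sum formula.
cos 86° cos 6° = (1/2)[cos(86°-6°) + cos(86°+6°)]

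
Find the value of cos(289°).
cos(289°) = 0.3256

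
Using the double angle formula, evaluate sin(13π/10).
sin(13π/10) = 2 sin 13π/20 cos 13π/20 = -0.809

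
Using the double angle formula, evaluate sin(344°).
sin(344°) = 2 sin 172° cos 172° = -0.2756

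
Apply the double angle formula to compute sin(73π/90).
sin(73π/90) = 2 sin 73π/180 cos 73π/180 = 0.5592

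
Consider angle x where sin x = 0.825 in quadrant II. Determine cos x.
cos x = ±√(1 - sin²x) = -0.5651 (negative in QII)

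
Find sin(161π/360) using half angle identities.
sin(161π/360) = √((1 - cos 161π/180)/2) = 0.9863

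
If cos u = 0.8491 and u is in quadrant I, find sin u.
sin u = 0.5282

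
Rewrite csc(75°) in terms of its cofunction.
csc(75°) = sec(90° - 75°) = sec(15°)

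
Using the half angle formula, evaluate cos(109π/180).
cos(109π/180) = -√((1 + cos 109π/90)/2) = -0.3256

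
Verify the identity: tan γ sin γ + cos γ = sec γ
LHS = sin²γ/cos γ + cos γ = (sin²γ + cos²γ)/cos γ = 1/cos γ = sec γ = RHS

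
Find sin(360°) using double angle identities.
sin(360°) = 2 sin 180° cos 180° = 0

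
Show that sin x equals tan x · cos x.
RHS = (sin x/cos x) · cos x = sin x = LHS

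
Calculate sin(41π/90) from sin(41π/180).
sin(41π/90) = 2 sin 41π/180 cos 41π/180 = 0.9903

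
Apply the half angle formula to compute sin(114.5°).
sin(114.5°) = √((1 - cos 229°)/2) = 0.91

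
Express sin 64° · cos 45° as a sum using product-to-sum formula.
sin 64° cos 45° = (1/2)[sin(64°+45°) + sin(64°-45°)]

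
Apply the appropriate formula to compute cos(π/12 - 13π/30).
cos(π/12 - 13π/30) = cos π/12 cos 13π/30 + sin π/12 sin 13π/30 = 0.454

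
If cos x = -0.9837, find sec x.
sec x = 1/cos x = -1.017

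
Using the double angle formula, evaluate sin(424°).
sin(424°) = 2 sin 212° cos 212° = 0.8988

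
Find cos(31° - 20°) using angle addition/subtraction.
cos(31° - 20°) = cos 31° cos 20° + sin 31° sin 20° = 0.9816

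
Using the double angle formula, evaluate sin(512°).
sin(512°) = 2 sin 256° cos 256° = 0.4695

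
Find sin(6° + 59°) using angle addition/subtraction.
sin(6° + 59°) = sin 6° cos 59° + cos 6° sin 59° = 0.9063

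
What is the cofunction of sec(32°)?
sec(32°) = csc(90° - 32°) = csc(58°)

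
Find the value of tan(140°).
tan(140°) = -0.8391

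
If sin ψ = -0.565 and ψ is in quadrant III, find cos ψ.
cos ψ = -0.8251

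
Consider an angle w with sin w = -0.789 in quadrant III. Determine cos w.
cos w = ±√(1 - sin²w) = -0.6144 (negative in QIII)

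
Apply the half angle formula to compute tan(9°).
tan(9°) = sin 18° / (1 + cos 18°) = 0.1584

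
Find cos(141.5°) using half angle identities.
cos(141.5°) = -√((1 + cos 283°)/2) = -0.7826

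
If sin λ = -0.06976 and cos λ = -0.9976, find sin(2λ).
sin(2λ) = 2 sin λ cos λ = 0.1392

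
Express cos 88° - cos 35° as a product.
cos 88° - cos 35° = -2 sin(61.5°) sin(26.5°)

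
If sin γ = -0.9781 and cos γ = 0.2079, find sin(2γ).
sin(2γ) = 2 sin γ cos γ = -0.4067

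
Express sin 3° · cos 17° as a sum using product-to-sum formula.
sin 3° cos 17° = (1/2)[sin(3°+17°) + sin(3°-17°)]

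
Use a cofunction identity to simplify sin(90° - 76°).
sin(90° - 76°) = cos(76°)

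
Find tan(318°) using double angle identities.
tan(318°) = 2 tan 159° / (1 - tan²159°) = -0.9004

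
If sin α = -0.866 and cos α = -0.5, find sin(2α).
sin(2α) = 2 sin α cos α = 0.866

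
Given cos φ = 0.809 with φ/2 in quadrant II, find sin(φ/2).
sin(φ/2) = ±√((1 - cos φ)/2); positive since φ/2 ∈ QII, so sin(φ/2) = 0.309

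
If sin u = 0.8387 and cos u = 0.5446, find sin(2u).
sin(2u) = 2 sin u cos u = 0.9135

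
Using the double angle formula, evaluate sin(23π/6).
sin(23π/6) = 2 sin 23π/12 cos 23π/12 = -1/2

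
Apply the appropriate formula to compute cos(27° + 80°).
cos(27° + 80°) = cos 27° cos 80° - sin 27° sin 80° = -0.2924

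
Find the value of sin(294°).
sin(294°) = -0.9135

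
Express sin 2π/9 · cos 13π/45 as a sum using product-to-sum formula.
sin 2π/9 cos 13π/45 = (1/2)[sin(2π/9+13π/45) + sin(2π/9-13π/45)]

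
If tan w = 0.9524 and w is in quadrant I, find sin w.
sin w = 0.6897 (using tan²w + 1 = sec²w)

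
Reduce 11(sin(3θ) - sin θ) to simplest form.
11(sin(3θ) - sin θ) = 11(2 cos(2θ) sin θ) (using Sum-to-product)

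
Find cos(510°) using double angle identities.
cos(510°) = cos²255° - sin²255° = -√3/2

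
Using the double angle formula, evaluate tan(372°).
tan(372°) = 2 tan 186° / (1 - tan²186°) = 0.2126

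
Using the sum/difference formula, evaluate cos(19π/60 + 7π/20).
cos(19π/60 + 7π/20) = cos 19π/60 cos 7π/20 - sin 19π/60 sin 7π/20 = -1/2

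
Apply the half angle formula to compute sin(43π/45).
sin(43π/45) = √((1 - cos 86π/45)/2) = 0.1392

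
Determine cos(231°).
cos(231°) = -0.6293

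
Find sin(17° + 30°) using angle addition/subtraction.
sin(17° + 30°) = sin 17° cos 30° + cos 17° sin 30° = 0.7314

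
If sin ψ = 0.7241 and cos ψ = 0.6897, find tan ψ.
tan ψ = sin ψ / cos ψ = 1.05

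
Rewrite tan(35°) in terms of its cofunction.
tan(35°) = cot(90° - 35°) = cot(55°)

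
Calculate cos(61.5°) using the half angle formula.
cos(61.5°) = √((1 + cos 123°)/2) = 0.4772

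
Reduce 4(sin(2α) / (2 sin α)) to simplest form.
4(sin(2α) / (2 sin α)) = 4(cos α) (using Double angle)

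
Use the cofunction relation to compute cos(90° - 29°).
cos(90° - 29°) = sin(29°) = 0.4848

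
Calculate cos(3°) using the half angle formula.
cos(3°) = √((1 + cos 6°)/2) = 0.9986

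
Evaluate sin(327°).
sin(327°) = -0.5446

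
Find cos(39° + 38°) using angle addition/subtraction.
cos(39° + 38°) = cos 39° cos 38° - sin 39° sin 38° = 0.225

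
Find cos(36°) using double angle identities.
cos(36°) = cos²18° - sin²18° = 0.809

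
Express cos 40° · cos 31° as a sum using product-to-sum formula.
cos 40° cos 31° = (1/2)[cos(40°-31°) + cos(40°+31°)]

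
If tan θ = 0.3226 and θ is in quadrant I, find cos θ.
cos θ = 0.9517 (using tan²θ + 1 = sec²θ)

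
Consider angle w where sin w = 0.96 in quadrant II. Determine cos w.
cos w = ±√(1 - sin²w) = -0.28 (negative in QII)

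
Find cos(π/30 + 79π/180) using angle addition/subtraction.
cos(π/30 + 79π/180) = cos π/30 cos 79π/180 - sin π/30 sin 79π/180 = 0.08716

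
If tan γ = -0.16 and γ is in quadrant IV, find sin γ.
sin γ = -0.158 (using tan²γ + 1 = sec²γ)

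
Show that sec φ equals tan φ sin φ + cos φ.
RHS = sin²φ/cos φ + cos φ = (sin²φ + cos²φ)/cos φ = 1/cos φ = sec φ = LHS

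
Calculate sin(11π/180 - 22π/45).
sin(11π/180 - 22π/45) = sin 11π/180 cos 22π/45 - cos 11π/180 sin 22π/45 = -0.9744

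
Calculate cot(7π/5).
cot(7π/5) = 0.3249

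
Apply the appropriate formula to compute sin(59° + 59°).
sin(59° + 59°) = sin 59° cos 59° + cos 59° sin 59° = 0.8829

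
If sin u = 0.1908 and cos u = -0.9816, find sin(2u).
sin(2u) = 2 sin u cos u = -0.3746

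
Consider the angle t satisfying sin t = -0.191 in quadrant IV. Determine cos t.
cos t = √(1 - sin²t) = 0.9816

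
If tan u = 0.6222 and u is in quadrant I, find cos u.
cos u = 0.8491 (using tan²u + 1 = sec²u)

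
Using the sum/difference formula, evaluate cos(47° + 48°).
cos(47° + 48°) = cos 47° cos 48° - sin 47° sin 48° = -0.08716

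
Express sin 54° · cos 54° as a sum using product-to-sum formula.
sin 54° cos 54° = (1/2)[sin(54°+54°) + sin(54°-54°)]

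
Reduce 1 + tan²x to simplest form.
1 + tan²x = sec²x (using Pythagorean identity)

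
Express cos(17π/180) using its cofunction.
cos(17π/180) = sin(π/2 - 17π/180) = sin(73π/180)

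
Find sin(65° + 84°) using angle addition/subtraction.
sin(65° + 84°) = sin 65° cos 84° + cos 65° sin 84° = 0.515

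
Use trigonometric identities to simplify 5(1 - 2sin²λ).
5(1 - 2sin²λ) = 5(cos(2λ)) (using Double angle)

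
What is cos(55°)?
cos(55°) = 0.5736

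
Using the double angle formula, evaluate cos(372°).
cos(372°) = cos²186° - sin²186° = 0.9781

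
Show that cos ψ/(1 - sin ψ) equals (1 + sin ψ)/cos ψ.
RHS = (1 + sin ψ)(1 - sin ψ) / (cos ψ(1 - sin ψ)) = (1 - sin²ψ) / (cos ψ(1 - sin ψ)) = cos²ψ / (cos ψ(1 - sin ψ)) = cos ψ/(1 - sin ψ) = LHS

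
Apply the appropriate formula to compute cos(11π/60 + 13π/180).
cos(11π/60 + 13π/180) = cos 11π/60 cos 13π/180 - sin 11π/60 sin 13π/180 = 0.6947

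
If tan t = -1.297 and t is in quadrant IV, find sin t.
sin t = -0.7919 (using tan²t + 1 = sec²t)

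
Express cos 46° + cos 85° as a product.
cos 46° + cos 85° = 2 cos(65.5°) cos(-19.5°)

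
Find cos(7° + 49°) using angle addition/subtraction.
cos(7° + 49°) = cos 7° cos 49° - sin 7° sin 49° = 0.5592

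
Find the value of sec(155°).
sec(155°) = -1.103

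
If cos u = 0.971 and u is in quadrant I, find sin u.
sin u = 0.2391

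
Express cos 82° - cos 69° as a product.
cos 82° - cos 69° = -2 sin(75.5°) sin(6.5°)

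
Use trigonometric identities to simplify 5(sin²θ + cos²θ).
5(sin²θ + cos²θ) = 5 (using Pythagorean identity)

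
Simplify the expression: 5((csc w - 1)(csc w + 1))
5((csc w - 1)(csc w + 1)) = 5(cot²w) (using Diff. of squares)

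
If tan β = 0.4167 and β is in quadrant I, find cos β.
cos β = 0.9231 (using tan²β + 1 = sec²β)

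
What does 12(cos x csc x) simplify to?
12(cos x csc x) = 12(cot x) (using Reciprocal + quotient)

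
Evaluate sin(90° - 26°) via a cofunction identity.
sin(90° - 26°) = cos(26°) = 0.8988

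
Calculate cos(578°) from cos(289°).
cos(578°) = cos²289° - sin²289° = -0.788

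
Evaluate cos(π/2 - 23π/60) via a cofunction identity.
cos(π/2 - 23π/60) = sin(23π/60) = 0.9336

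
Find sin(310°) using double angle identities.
sin(310°) = 2 sin 155° cos 155° = -0.766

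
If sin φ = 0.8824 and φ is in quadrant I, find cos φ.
cos φ = 0.4705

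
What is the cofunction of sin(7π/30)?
sin(7π/30) = cos(π/2 - 7π/30) = cos(4π/15)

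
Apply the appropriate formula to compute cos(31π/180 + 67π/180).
cos(31π/180 + 67π/180) = cos 31π/180 cos 67π/180 - sin 31π/180 sin 67π/180 = -0.1392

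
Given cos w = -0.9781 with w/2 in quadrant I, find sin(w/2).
sin(w/2) = ±√((1 - cos w)/2); positive since w/2 ∈ QI, so sin(w/2) = 0.9945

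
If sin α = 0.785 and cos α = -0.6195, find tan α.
tan α = sin α / cos α = -1.267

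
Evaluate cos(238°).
cos(238°) = -0.5299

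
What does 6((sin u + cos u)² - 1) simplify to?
6((sin u + cos u)² - 1) = 6(sin(2u)) (using Pythagorean + double angle)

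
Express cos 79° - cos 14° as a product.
cos 79° - cos 14° = -2 sin(46.5°) sin(32.5°)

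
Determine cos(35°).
cos(35°) = 0.8192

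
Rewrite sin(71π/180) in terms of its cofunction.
sin(71π/180) = cos(π/2 - 71π/180) = cos(19π/180)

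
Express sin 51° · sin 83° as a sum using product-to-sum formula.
sin 51° sin 83° = (1/2)[cos(51°-83°) - cos(51°+83°)]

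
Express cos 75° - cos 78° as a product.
cos 75° - cos 78° = -2 sin(76.5°) sin(-1.5°)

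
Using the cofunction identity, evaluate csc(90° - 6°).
csc(90° - 6°) = sec(6°) = 1.006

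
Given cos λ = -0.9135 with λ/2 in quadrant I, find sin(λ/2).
sin(λ/2) = ±√((1 - cos λ)/2); positive since λ/2 ∈ QI, so sin(λ/2) = 0.9781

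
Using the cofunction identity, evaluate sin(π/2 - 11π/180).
sin(π/2 - 11π/180) = cos(11π/180) = 0.9816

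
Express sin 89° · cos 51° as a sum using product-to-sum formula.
sin 89° cos 51° = (1/2)[sin(89°+51°) + sin(89°-51°)]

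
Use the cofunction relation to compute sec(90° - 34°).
sec(90° - 34°) = csc(34°) = 1.788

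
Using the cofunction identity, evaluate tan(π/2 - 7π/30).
tan(π/2 - 7π/30) = cot(7π/30) = 1.111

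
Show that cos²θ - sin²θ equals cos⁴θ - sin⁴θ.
RHS = (cos²θ - sin²θ)(cos²θ + sin²θ) = (cos²θ - sin²θ) · 1 = cos²θ - sin²θ = LHS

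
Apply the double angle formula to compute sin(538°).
sin(538°) = 2 sin 269° cos 269° = 0.0349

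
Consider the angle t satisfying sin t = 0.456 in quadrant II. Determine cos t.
cos t = ±√(1 - sin²t) = -0.89 (negative in QII)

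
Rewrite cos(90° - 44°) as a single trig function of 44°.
cos(90° - 44°) = sin(44°)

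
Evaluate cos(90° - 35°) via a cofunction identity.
cos(90° - 35°) = sin(35°) = 0.5736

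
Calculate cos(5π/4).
cos(5π/4) = -√2/2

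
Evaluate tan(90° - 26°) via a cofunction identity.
tan(90° - 26°) = cot(26°) = 2.05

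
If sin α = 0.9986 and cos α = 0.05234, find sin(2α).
sin(2α) = 2 sin α cos α = 0.1045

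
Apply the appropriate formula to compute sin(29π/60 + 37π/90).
sin(29π/60 + 37π/90) = sin 29π/60 cos 37π/90 + cos 29π/60 sin 37π/90 = 0.3256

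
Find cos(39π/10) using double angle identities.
cos(39π/10) = cos²39π/20 - sin²39π/20 = 0.9511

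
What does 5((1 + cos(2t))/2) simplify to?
5((1 + cos(2t))/2) = 5(cos²t) (using Power reduction)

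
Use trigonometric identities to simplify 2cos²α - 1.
2cos²α - 1 = cos(2α) (using Double angle)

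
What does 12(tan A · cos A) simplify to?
12(tan A · cos A) = 12(sin A) (using Quotient identity)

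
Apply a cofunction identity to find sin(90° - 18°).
sin(90° - 18°) = cos(18°) = 0.9511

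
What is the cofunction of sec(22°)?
sec(22°) = csc(90° - 22°) = csc(68°)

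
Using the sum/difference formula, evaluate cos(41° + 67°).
cos(41° + 67°) = cos 41° cos 67° - sin 41° sin 67° = -0.309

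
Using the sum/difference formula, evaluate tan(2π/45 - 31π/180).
tan(2π/45 - 31π/180) = (tan 2π/45 - tan 31π/180)/(1 + tan 2π/45 tan 31π/180) = -0.4245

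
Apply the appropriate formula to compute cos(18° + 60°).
cos(18° + 60°) = cos 18° cos 60° - sin 18° sin 60° = 0.2079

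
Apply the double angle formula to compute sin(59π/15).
sin(59π/15) = 2 sin 59π/30 cos 59π/30 = -0.2079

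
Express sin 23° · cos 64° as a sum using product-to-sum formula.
sin 23° cos 64° = (1/2)[sin(23°+64°) + sin(23°-64°)]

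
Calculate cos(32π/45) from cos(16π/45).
cos(32π/45) = cos²16π/45 - sin²16π/45 = -0.6157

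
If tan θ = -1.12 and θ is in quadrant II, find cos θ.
cos θ = -0.666 (using tan²θ + 1 = sec²θ)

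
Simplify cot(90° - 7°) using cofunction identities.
cot(90° - 7°) = tan(7°)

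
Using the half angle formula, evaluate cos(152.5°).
cos(152.5°) = -√((1 + cos 305°)/2) = -0.887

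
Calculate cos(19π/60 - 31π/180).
cos(19π/60 - 31π/180) = cos 19π/60 cos 31π/180 + sin 19π/60 sin 31π/180 = 0.8988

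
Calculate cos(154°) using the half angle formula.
cos(154°) = -√((1 + cos 308°)/2) = -0.8988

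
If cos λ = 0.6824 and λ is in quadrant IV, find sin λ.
sin λ = -0.731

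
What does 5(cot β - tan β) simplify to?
5(cot β - tan β) = 5(2 cot(2β)) (using Double angle)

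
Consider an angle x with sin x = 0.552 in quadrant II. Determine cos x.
cos x = ±√(1 - sin²x) = -0.8338 (negative in QII)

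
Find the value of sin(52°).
sin(52°) = 0.788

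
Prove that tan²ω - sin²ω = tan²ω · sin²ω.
LHS = sin²ω/cos²ω - sin²ω = sin²ω(1/cos²ω - 1) = sin²ω · (1 - cos²ω)/cos²ω = sin²ω · sin²ω/cos²ω = sin²ω · tan²ω = RHS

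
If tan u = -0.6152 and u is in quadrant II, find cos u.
cos u = -0.8517 (using tan²u + 1 = sec²u)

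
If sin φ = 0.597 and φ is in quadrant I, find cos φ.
cos φ = 0.8022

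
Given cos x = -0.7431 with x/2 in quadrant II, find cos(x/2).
cos(x/2) = ±√((1 + cos x)/2); negative since x/2 ∈ QII, so cos(x/2) = -0.3584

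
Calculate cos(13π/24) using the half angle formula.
cos(13π/24) = -√((1 + cos 13π/12)/2) = -0.1305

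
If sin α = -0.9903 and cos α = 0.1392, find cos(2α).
cos(2α) = cos²α - sin²α = -0.9613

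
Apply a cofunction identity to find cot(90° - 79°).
cot(90° - 79°) = tan(79°) = 5.145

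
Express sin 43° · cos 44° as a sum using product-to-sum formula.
sin 43° cos 44° = (1/2)[sin(43°+44°) + sin(43°-44°)]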